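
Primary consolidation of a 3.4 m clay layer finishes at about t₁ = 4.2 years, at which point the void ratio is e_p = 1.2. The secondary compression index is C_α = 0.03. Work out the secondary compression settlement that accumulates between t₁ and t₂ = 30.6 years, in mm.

Secondary compression: S_s = C_α·H/(1+e_p)·log₁₀(t₂/t₁)
S_s = 0.03×3.4/(1+1.2)×log₁₀(30.6/4.2)
    = 0.04636 × 0.8625 = 0.03999 m

S_s ≈ 40 mm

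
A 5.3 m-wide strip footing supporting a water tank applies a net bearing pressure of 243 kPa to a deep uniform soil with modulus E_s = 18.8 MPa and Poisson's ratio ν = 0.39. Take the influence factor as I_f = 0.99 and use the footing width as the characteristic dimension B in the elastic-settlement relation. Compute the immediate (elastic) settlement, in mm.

S_e ≈ 57.5 mm

Immediate (elastic) settlement: S_e = q·B·(1−ν²)/E_s · I_f.
E_s = 18.8 MPa = 18800 kPa.
S_e = 243 × 5.3 × (1 − 0.39²) / 18800 × 0.99
    = 243 × 5.3 × 0.8479 / 18800 × 0.99
    = 0.0575 m = 57.5 mm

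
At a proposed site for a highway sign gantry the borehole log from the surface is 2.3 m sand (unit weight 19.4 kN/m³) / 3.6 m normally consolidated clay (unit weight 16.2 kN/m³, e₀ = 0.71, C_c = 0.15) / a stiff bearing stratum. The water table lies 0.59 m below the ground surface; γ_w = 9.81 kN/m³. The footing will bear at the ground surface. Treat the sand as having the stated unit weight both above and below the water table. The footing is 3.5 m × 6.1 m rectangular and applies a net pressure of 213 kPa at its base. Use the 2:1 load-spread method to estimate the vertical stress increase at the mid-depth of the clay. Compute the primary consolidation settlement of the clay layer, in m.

S_c ≈ 0.125 m

Mid-depth of clay below the ground surface: z = 2.3 + 3.6/2 = 4.1 m.
Total vertical stress at mid-clay: σ_v = 19.4×2.3 + 16.2×1.8 = 73.78 kPa.
Pore pressure: u = 9.81×(4.1 − 0.59) = 34.433 kPa.
Initial effective stress: σ'_0 = σ_v − u = 73.78 − 34.433 = 39.347 kPa.
Stress increase at mid-clay by the 2:1 spreading method:
Δσ = qBL/((B+z)(L+z)) = 213×3.5×6.1/((3.5+4.1)(6.1+4.1)) = 58.663 kPa
Final effective stress: σ'_f = σ'_0 + Δσ = 39.347 + 58.663 = 98.01 kPa.
Normally consolidated clay, so the full stress increment lies on the virgin compression line:
S_c = C_c·H/(1+e₀)·log₁₀(σ'_f/σ'_0) = 0.15×3.6/(1+0.71)×log₁₀(98.01/39.347)
    = 0.31579 × 0.39636 = 0.1252 m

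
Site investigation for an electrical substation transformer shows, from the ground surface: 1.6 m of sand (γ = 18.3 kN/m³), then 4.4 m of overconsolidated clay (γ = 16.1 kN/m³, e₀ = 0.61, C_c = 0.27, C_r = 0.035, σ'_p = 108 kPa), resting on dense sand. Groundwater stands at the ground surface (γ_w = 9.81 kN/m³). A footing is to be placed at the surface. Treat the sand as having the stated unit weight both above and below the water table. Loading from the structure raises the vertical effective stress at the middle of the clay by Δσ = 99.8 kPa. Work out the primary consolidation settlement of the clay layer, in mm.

S_c ≈ 109 mm

Mid-depth of clay below the ground surface: z = 1.6 + 4.4/2 = 3.8 m.
Total vertical stress at mid-clay: σ_v = 18.3×1.6 + 16.1×2.2 = 64.7 kPa.
Pore pressure: u = 9.81×(3.8 − 0) = 37.278 kPa.
Initial effective stress: σ'_0 = σ_v − u = 64.7 − 37.278 = 27.422 kPa.
Final effective stress: σ'_f = 27.422 + 99.8 = 127.22 kPa.
σ'_f = 127.22 > σ'_p = 108 kPa, so the stress path crosses the preconsolidation pressure — recompression up to σ'_p, then virgin compression beyond:
S_c = H/(1+e₀)·[C_r·log₁₀(σ'_p/σ'_0) + C_c·log₁₀(σ'_f/σ'_p)]
    = 4.4/1.61 × [0.035×log₁₀(108/27.422) + 0.27×log₁₀(127.22/108)]
    = 2.7329 × [0.020836 + 0.019206] = 0.1094 m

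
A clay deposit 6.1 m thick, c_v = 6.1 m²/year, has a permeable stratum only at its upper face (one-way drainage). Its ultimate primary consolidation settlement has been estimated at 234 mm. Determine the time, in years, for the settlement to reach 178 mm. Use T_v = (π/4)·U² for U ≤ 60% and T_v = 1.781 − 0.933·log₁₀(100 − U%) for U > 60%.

t ≈ 3.02 years

Drainage path length: H_d = H = 6.1 m (single drainage).
U = S(t)/S_ult = 178/234 = 0.7607.
U > 60%: T_v = 1.781 − 0.933·log₁₀(100 − 76.068) = 0.49442.
t = T_v·H_d²/c_v = 0.49442×6.1²/6.1 = 3.016 years.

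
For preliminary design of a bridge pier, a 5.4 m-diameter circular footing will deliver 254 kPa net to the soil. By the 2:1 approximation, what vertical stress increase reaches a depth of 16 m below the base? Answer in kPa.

Δσ_z ≈ 16.2 kPa

By the 2:1 method the load spreads at 1 horizontal : 2 vertical, so at depth z the loaded area has grown by z in each plan dimension:
Δσ ≈ qD²/(D+z)² = 254×5.4²/(5.4+16)² = 16.173 kPa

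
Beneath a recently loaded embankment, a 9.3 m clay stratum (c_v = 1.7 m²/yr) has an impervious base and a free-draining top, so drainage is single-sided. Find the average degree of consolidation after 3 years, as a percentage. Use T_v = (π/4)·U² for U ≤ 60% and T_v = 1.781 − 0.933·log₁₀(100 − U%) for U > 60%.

Drainage path length: H_d = H = 9.3 m (single drainage).
T_v = c_v·t/H_d² = 1.7×3/9.3² = 0.058966.
T_v = 0.058966 corresponds to the U ≤ 60% branch:
U = √(4T_v/π) = 0.274

U ≈ 27.4 %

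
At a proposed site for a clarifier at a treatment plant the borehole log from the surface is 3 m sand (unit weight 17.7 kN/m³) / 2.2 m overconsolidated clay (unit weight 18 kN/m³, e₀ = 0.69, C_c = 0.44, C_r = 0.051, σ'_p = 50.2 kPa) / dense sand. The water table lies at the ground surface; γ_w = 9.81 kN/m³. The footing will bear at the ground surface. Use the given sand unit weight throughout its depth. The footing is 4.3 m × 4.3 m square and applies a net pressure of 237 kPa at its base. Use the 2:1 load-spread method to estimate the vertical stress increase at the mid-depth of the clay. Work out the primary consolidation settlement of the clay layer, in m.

Mid-depth of clay below the ground surface: z = 3 + 2.2/2 = 4.1 m.
Total vertical stress at mid-clay: σ_v = 17.7×3 + 18×1.1 = 72.9 kPa.
Pore pressure: u = 9.81×(4.1 − 0) = 40.221 kPa.
Initial effective stress: σ'_0 = σ_v − u = 72.9 − 40.221 = 32.679 kPa.
Stress increase at mid-clay by the 2:1 spreading method:
Δσ = qBL/((B+z)(L+z)) = 237×4.3×4.3/((4.3+4.1)(4.3+4.1)) = 62.105 kPa
Final effective stress: σ'_f = 32.679 + 62.105 = 94.784 kPa.
σ'_f = 94.784 > σ'_p = 50.2 kPa, so the stress path crosses the preconsolidation pressure — recompression up to σ'_p, then virgin compression beyond:
S_c = H/(1+e₀)·[C_r·log₁₀(σ'_p/σ'_0) + C_c·log₁₀(σ'_f/σ'_p)]
    = 2.2/1.69 × [0.051×log₁₀(50.2/32.679) + 0.44×log₁₀(94.784/50.2)]
    = 1.3018 × [0.0095082 + 0.12145] = 0.1705 m

S_c ≈ 0.17 m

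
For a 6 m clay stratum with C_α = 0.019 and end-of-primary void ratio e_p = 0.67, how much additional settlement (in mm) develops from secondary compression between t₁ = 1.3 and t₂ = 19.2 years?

Secondary compression: S_s = C_α·H/(1+e_p)·log₁₀(t₂/t₁)
S_s = 0.019×6/(1+0.67)×log₁₀(19.2/1.3)
    = 0.06826 × 1.169 = 0.07982 m

S_s ≈ 79.8 mm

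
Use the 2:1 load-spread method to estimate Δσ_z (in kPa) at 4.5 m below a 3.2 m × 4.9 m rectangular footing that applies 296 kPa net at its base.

By the 2:1 method the load spreads at 1 horizontal : 2 vertical, so at depth z the loaded area has grown by z in each plan dimension:
Δσ = qBL/((B+z)(L+z)) = 296×3.2×4.9/((3.2+4.5)(4.9+4.5)) = 64.124 kPa

Δσ_z ≈ 64.1 kPa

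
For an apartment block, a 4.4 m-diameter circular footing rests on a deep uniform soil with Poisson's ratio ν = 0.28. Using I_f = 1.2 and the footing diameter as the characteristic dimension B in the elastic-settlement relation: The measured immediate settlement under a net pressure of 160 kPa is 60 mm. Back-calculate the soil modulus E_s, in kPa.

S_e = q·B·(1−ν²)/E_s · I_f  ⇒  E_s = q·B·(1−ν²)·I_f / S_e.
E_s = 160 × 4.4 × 0.9216 × 1.2 / 0.06 = 12980 kPa

E_s ≈ 13000 kPa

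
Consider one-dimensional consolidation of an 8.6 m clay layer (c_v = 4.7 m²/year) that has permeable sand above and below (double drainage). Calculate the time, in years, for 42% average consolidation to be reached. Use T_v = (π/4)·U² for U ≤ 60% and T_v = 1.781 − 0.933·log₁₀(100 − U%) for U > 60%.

t ≈ 0.545 years

Drainage path length: H_d = H/2 = 4.3 m (double drainage).
U ≤ 60%: T_v = (π/4)·U² = (π/4)×0.42² = 0.13854.
t = T_v·H_d²/c_v = 0.13854×4.3²/4.7 = 0.545 years.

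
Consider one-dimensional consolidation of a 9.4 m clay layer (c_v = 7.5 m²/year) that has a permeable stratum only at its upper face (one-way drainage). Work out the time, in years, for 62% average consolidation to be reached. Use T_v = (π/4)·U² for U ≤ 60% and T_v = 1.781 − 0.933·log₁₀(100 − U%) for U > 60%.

t ≈ 3.62 years

Drainage path length: H_d = H = 9.4 m (single drainage).
U > 60%: T_v = 1.781 − 0.933·log₁₀(100 − 62) = 0.30706.
t = T_v·H_d²/c_v = 0.30706×9.4²/7.5 = 3.618 years.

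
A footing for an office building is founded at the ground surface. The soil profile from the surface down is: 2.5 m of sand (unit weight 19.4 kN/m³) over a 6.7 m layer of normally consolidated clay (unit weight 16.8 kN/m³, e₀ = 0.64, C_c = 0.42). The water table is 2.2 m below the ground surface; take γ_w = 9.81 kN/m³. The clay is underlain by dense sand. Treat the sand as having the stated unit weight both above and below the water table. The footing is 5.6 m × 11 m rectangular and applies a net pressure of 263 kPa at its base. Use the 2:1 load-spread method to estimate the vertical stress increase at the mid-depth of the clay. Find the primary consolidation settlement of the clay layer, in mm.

S_c ≈ 593 mm

Mid-depth of clay below the ground surface: z = 2.5 + 6.7/2 = 5.85 m.
Total vertical stress at mid-clay: σ_v = 19.4×2.5 + 16.8×3.35 = 104.78 kPa.
Pore pressure: u = 9.81×(5.85 − 2.2) = 35.806 kPa.
Initial effective stress: σ'_0 = σ_v − u = 104.78 − 35.806 = 68.974 kPa.
Stress increase at mid-clay by the 2:1 spreading method:
Δσ = qBL/((B+z)(L+z)) = 263×5.6×11/((5.6+5.85)(11+5.85)) = 83.971 kPa
Final effective stress: σ'_f = σ'_0 + Δσ = 68.974 + 83.971 = 152.94 kPa.
Normally consolidated clay, so the full stress increment lies on the virgin compression line:
S_c = C_c·H/(1+e₀)·log₁₀(σ'_f/σ'_0) = 0.42×6.7/(1+0.64)×log₁₀(152.94/68.974)
    = 1.7159 × 0.34584 = 0.5934 m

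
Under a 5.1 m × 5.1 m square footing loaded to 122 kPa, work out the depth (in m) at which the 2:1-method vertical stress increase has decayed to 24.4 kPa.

z ≈ 6.3 m

2:1 spreading — at depth z the loaded area has grown by z in each plan dimension:
qB²/(B+z)² = Δσ_z ⇒ z = B(√(q/Δσ_z) − 1) = 5.1×(√(122/24.4) − 1) = 6.304 m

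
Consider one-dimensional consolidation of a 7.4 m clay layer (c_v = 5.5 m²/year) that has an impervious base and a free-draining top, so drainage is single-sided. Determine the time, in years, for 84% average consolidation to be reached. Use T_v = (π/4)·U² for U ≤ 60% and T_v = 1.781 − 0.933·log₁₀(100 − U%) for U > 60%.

Drainage path length: H_d = H = 7.4 m (single drainage).
U > 60%: T_v = 1.781 − 0.933·log₁₀(100 − 84) = 0.65756.
t = T_v·H_d²/c_v = 0.65756×7.4²/5.5 = 6.547 years.

t ≈ 6.55 years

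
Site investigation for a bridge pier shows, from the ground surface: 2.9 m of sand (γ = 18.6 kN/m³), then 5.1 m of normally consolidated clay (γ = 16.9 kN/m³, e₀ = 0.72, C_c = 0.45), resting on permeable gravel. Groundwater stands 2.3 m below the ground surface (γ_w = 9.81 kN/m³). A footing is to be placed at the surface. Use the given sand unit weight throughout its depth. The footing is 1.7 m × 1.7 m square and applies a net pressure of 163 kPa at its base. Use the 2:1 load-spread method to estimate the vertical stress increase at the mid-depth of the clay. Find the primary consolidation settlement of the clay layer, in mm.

S_c ≈ 75.6 mm

Mid-depth of clay below the ground surface: z = 2.9 + 5.1/2 = 5.45 m.
Total vertical stress at mid-clay: σ_v = 18.6×2.9 + 16.9×2.55 = 97.035 kPa.
Pore pressure: u = 9.81×(5.45 − 2.3) = 30.902 kPa.
Initial effective stress: σ'_0 = σ_v − u = 97.035 − 30.902 = 66.133 kPa.
Stress increase at mid-clay by the 2:1 spreading method:
Δσ = qBL/((B+z)(L+z)) = 163×1.7×1.7/((1.7+5.45)(1.7+5.45)) = 9.2145 kPa
Final effective stress: σ'_f = σ'_0 + Δσ = 66.133 + 9.2145 = 75.347 kPa.
Normally consolidated clay, so the full stress increment lies on the virgin compression line:
S_c = C_c·H/(1+e₀)·log₁₀(σ'_f/σ'_0) = 0.45×5.1/(1+0.72)×log₁₀(75.347/66.133)
    = 1.3343 × 0.056648 = 0.07559 m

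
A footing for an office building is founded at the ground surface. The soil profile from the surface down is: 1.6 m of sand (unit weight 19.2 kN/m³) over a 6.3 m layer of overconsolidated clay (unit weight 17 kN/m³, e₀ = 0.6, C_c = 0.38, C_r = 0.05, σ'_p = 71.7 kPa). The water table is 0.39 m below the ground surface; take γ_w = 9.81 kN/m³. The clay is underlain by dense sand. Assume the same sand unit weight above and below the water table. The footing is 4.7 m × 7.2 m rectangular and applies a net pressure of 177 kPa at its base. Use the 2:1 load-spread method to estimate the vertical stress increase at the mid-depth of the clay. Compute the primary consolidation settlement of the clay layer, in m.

Mid-depth of clay below the ground surface: z = 1.6 + 6.3/2 = 4.75 m.
Total vertical stress at mid-clay: σ_v = 19.2×1.6 + 17×3.15 = 84.27 kPa.
Pore pressure: u = 9.81×(4.75 − 0.39) = 42.772 kPa.
Initial effective stress: σ'_0 = σ_v − u = 84.27 − 42.772 = 41.498 kPa.
Stress increase at mid-clay by the 2:1 spreading method:
Δσ = qBL/((B+z)(L+z)) = 177×4.7×7.2/((4.7+4.75)(7.2+4.75)) = 53.04 kPa
Final effective stress: σ'_f = 41.498 + 53.04 = 94.538 kPa.
σ'_f = 94.538 > σ'_p = 71.7 kPa, so the stress path crosses the preconsolidation pressure — recompression up to σ'_p, then virgin compression beyond:
S_c = H/(1+e₀)·[C_r·log₁₀(σ'_p/σ'_0) + C_c·log₁₀(σ'_f/σ'_p)]
    = 6.3/1.6 × [0.05×log₁₀(71.7/41.498) + 0.38×log₁₀(94.538/71.7)]
    = 3.9375 × [0.011875 + 0.045633] = 0.2264 m

S_c ≈ 0.226 m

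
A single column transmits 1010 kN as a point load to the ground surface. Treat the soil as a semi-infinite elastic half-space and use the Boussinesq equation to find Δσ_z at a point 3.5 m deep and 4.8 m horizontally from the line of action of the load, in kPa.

Boussinesq vertical stress below a point load on an elastic half-space:
Δσ_z = 3P/(2πz²) · [1 + (r/z)²]^(−5/2)
r/z = 4.8/3.5 = 1.3714; [1+(r/z)²]^(−5/2) = 0.070992.
Δσ_z = 3×1010/(2π×3.5²) × 0.070992 = 39.366 × 0.070992 = 2.795 kPa

Δσ_z ≈ 2.79 kPa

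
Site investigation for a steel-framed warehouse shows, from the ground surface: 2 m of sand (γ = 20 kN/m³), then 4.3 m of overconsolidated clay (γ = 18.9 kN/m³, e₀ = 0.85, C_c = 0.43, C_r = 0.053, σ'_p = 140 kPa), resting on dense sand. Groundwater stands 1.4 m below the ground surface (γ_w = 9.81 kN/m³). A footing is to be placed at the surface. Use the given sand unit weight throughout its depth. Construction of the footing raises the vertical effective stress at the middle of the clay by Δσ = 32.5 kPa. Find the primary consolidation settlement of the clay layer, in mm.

Mid-depth of clay below the ground surface: z = 2 + 4.3/2 = 4.15 m.
Total vertical stress at mid-clay: σ_v = 20×2 + 18.9×2.15 = 80.635 kPa.
Pore pressure: u = 9.81×(4.15 − 1.4) = 26.978 kPa.
Initial effective stress: σ'_0 = σ_v − u = 80.635 − 26.978 = 53.657 kPa.
Final effective stress: σ'_f = 53.657 + 32.5 = 86.157 kPa.
σ'_f = 86.157 ≤ σ'_p = 140 kPa, so the clay remains overconsolidated and only the recompression index applies:
S_c = C_r·H/(1+e₀)·log₁₀(σ'_f/σ'_0) = 0.053×4.3/1.85×log₁₀(86.157/53.657)
    = 0.12319 × 0.20566 = 0.02533 m

S_c ≈ 25.3 mm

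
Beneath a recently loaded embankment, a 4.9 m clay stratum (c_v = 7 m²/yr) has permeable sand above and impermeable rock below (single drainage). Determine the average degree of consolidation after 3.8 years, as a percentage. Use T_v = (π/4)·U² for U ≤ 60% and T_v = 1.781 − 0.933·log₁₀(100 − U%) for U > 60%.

Drainage path length: H_d = H = 4.9 m (single drainage).
T_v = c_v·t/H_d² = 7×3.8/4.9² = 1.1079.
T_v = 1.1079 corresponds to the U > 60% branch:
U = 1 − 10^((1.781 − T_v)/0.933)/100 = 0.9473

U ≈ 94.7 %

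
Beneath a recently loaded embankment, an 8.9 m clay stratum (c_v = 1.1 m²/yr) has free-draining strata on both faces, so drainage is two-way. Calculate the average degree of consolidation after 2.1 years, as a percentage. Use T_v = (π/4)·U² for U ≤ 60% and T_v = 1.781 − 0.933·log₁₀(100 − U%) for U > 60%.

Drainage path length: H_d = H/2 = 4.45 m (double drainage).
T_v = c_v·t/H_d² = 1.1×2.1/4.45² = 0.11665.
T_v = 0.11665 corresponds to the U ≤ 60% branch:
U = √(4T_v/π) = 0.3854

U ≈ 38.5 %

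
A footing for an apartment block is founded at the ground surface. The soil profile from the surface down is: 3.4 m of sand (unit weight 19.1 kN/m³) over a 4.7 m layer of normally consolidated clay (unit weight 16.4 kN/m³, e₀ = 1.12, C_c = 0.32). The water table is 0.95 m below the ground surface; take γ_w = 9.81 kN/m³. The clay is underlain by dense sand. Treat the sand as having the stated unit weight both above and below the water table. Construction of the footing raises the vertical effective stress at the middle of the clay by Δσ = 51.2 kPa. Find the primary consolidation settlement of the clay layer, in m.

Mid-depth of clay below the ground surface: z = 3.4 + 4.7/2 = 5.75 m.
Total vertical stress at mid-clay: σ_v = 19.1×3.4 + 16.4×2.35 = 103.48 kPa.
Pore pressure: u = 9.81×(5.75 − 0.95) = 47.088 kPa.
Initial effective stress: σ'_0 = σ_v − u = 103.48 − 47.088 = 56.392 kPa.
Final effective stress: σ'_f = σ'_0 + Δσ = 56.392 + 51.2 = 107.59 kPa.
Normally consolidated clay, so the full stress increment lies on the virgin compression line:
S_c = C_c·H/(1+e₀)·log₁₀(σ'_f/σ'_0) = 0.32×4.7/(1+1.12)×log₁₀(107.59/56.392)
    = 0.70943 × 0.28055 = 0.199 m

S_c ≈ 0.199 m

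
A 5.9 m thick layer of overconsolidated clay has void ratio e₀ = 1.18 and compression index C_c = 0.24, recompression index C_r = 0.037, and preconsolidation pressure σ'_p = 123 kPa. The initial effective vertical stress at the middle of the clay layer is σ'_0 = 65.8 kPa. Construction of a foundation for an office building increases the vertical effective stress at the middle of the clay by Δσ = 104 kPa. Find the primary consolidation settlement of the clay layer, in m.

Final effective stress: σ'_f = 65.8 + 104 = 169.8 kPa.
σ'_f = 169.8 > σ'_p = 123 kPa, so the stress path crosses the preconsolidation pressure — recompression up to σ'_p, then virgin compression beyond:
S_c = H/(1+e₀)·[C_r·log₁₀(σ'_p/σ'_0) + C_c·log₁₀(σ'_f/σ'_p)]
    = 5.9/2.18 × [0.037×log₁₀(123/65.8) + 0.24×log₁₀(169.8/123)]
    = 2.7064 × [0.010052 + 0.033608] = 0.1182 m

S_c ≈ 0.118 m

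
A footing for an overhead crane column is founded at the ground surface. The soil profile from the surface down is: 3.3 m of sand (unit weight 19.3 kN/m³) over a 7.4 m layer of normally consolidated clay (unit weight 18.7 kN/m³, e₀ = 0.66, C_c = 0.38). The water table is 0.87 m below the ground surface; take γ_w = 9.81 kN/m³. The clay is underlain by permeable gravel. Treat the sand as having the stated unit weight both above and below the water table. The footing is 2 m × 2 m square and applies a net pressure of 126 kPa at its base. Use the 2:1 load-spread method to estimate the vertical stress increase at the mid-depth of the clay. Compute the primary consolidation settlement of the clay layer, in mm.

S_c ≈ 60.4 mm

Mid-depth of clay below the ground surface: z = 3.3 + 7.4/2 = 7 m.
Total vertical stress at mid-clay: σ_v = 19.3×3.3 + 18.7×3.7 = 132.88 kPa.
Pore pressure: u = 9.81×(7 − 0.87) = 60.135 kPa.
Initial effective stress: σ'_0 = σ_v − u = 132.88 − 60.135 = 72.745 kPa.
Stress increase at mid-clay by the 2:1 spreading method:
Δσ = qBL/((B+z)(L+z)) = 126×2×2/((2+7)(2+7)) = 6.2222 kPa
Final effective stress: σ'_f = σ'_0 + Δσ = 72.745 + 6.2222 = 78.967 kPa.
Normally consolidated clay, so the full stress increment lies on the virgin compression line:
S_c = C_c·H/(1+e₀)·log₁₀(σ'_f/σ'_0) = 0.38×7.4/(1+0.66)×log₁₀(78.967/72.745)
    = 1.694 × 0.035642 = 0.06038 m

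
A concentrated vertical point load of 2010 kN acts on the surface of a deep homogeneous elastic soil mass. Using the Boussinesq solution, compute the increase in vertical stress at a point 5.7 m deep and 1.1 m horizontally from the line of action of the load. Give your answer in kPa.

Boussinesq vertical stress below a point load on an elastic half-space:
Δσ_z = 3P/(2πz²) · [1 + (r/z)²]^(−5/2)
r/z = 1.1/5.7 = 0.19298; [1+(r/z)²]^(−5/2) = 0.91264.
Δσ_z = 3×2010/(2π×5.7²) × 0.91264 = 29.538 × 0.91264 = 26.96 kPa

Δσ_z ≈ 27 kPa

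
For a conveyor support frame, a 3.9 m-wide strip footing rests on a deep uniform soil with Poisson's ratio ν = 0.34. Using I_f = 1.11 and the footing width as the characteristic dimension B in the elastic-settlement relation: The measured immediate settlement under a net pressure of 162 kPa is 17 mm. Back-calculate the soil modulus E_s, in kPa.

E_s ≈ 36500 kPa

S_e = q·B·(1−ν²)/E_s · I_f  ⇒  E_s = q·B·(1−ν²)·I_f / S_e.
E_s = 162 × 3.9 × 0.8844 × 1.11 / 0.017 = 36480 kPa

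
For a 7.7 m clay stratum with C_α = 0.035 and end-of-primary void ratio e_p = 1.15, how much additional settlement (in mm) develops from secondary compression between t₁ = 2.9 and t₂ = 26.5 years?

Secondary compression: S_s = C_α·H/(1+e_p)·log₁₀(t₂/t₁)
S_s = 0.035×7.7/(1+1.15)×log₁₀(26.5/2.9)
    = 0.1253 × 0.9608 = 0.1204 m

S_s ≈ 120 mm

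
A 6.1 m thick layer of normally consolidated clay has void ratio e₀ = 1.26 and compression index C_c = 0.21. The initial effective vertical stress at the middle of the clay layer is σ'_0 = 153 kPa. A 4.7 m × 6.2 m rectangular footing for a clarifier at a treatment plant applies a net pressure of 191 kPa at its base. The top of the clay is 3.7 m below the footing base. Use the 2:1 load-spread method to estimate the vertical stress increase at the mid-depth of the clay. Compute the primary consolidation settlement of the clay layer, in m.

Mid-depth of clay below the footing base: z = 3.7 + 6.1/2 = 6.75 m.
Stress increase at mid-clay by the 2:1 spreading method:
Δσ = qBL/((B+z)(L+z)) = 191×4.7×6.2/((4.7+6.75)(6.2+6.75)) = 37.536 kPa
Final effective stress: σ'_f = σ'_0 + Δσ = 153 + 37.536 = 190.54 kPa.
Normally consolidated clay, so the full stress increment lies on the virgin compression line:
S_c = C_c·H/(1+e₀)·log₁₀(σ'_f/σ'_0) = 0.21×6.1/(1+1.26)×log₁₀(190.54/153)
    = 0.56681 × 0.095295 = 0.05401 m

S_c ≈ 0.054 m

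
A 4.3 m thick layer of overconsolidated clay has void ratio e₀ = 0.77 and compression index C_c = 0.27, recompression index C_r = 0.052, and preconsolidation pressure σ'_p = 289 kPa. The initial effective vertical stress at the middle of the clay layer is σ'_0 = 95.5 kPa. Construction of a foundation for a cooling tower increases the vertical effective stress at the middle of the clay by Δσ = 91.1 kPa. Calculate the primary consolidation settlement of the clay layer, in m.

Final effective stress: σ'_f = 95.5 + 91.1 = 186.6 kPa.
σ'_f = 186.6 ≤ σ'_p = 289 kPa, so the clay remains overconsolidated and only the recompression index applies:
S_c = C_r·H/(1+e₀)·log₁₀(σ'_f/σ'_0) = 0.052×4.3/1.77×log₁₀(186.6/95.5)
    = 0.12633 × 0.29091 = 0.03675 m

S_c ≈ 0.0368 m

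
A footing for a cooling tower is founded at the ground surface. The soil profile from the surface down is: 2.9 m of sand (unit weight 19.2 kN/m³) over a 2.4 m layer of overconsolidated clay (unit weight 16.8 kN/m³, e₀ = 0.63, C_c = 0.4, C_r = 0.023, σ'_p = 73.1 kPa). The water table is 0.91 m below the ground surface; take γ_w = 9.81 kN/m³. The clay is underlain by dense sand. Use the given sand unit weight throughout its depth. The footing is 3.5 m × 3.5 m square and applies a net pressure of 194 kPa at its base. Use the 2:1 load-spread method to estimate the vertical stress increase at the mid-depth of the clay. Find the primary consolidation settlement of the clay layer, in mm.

S_c ≈ 47.9 mm

Mid-depth of clay below the ground surface: z = 2.9 + 2.4/2 = 4.1 m.
Total vertical stress at mid-clay: σ_v = 19.2×2.9 + 16.8×1.2 = 75.84 kPa.
Pore pressure: u = 9.81×(4.1 − 0.91) = 31.294 kPa.
Initial effective stress: σ'_0 = σ_v − u = 75.84 − 31.294 = 44.546 kPa.
Stress increase at mid-clay by the 2:1 spreading method:
Δσ = qBL/((B+z)(L+z)) = 194×3.5×3.5/((3.5+4.1)(3.5+4.1)) = 41.144 kPa
Final effective stress: σ'_f = 44.546 + 41.144 = 85.69 kPa.
σ'_f = 85.69 > σ'_p = 73.1 kPa, so the stress path crosses the preconsolidation pressure — recompression up to σ'_p, then virgin compression beyond:
S_c = H/(1+e₀)·[C_r·log₁₀(σ'_p/σ'_0) + C_c·log₁₀(σ'_f/σ'_p)]
    = 2.4/1.63 × [0.023×log₁₀(73.1/44.546) + 0.4×log₁₀(85.69/73.1)]
    = 1.4724 × [0.0049475 + 0.027605] = 0.04793 m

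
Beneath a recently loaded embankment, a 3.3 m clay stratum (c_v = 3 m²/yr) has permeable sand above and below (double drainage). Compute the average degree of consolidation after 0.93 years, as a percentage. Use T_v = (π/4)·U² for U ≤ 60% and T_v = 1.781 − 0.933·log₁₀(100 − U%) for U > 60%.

Drainage path length: H_d = H/2 = 1.65 m (double drainage).
T_v = c_v·t/H_d² = 3×0.93/1.65² = 1.0248.
T_v = 1.0248 corresponds to the U > 60% branch:
U = 1 − 10^((1.781 − T_v)/0.933)/100 = 0.9354

U ≈ 93.5 %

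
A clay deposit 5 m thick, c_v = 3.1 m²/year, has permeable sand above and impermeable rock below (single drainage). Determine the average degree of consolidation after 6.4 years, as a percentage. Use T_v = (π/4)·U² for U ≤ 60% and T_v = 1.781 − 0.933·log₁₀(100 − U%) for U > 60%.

Drainage path length: H_d = H = 5 m (single drainage).
T_v = c_v·t/H_d² = 3.1×6.4/5² = 0.7936.
T_v = 0.7936 corresponds to the U > 60% branch:
U = 1 − 10^((1.781 − T_v)/0.933)/100 = 0.8856

U ≈ 88.6 %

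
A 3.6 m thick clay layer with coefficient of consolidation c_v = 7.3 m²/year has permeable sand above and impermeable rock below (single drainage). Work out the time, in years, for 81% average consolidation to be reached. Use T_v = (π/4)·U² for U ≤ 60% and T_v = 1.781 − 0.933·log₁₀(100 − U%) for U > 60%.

t ≈ 1.04 years

Drainage path length: H_d = H = 3.6 m (single drainage).
U > 60%: T_v = 1.781 − 0.933·log₁₀(100 − 81) = 0.58792.
t = T_v·H_d²/c_v = 0.58792×3.6²/7.3 = 1.044 years.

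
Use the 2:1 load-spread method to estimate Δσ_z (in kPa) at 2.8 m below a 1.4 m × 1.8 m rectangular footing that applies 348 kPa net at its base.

Δσ_z ≈ 45.4 kPa

By the 2:1 method the load spreads at 1 horizontal : 2 vertical, so at depth z the loaded area has grown by z in each plan dimension:
Δσ = qBL/((B+z)(L+z)) = 348×1.4×1.8/((1.4+2.8)(1.8+2.8)) = 45.391 kPa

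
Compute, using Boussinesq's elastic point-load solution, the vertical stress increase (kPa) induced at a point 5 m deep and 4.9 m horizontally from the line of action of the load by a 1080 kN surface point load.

Boussinesq vertical stress below a point load on an elastic half-space:
Δσ_z = 3P/(2πz²) · [1 + (r/z)²]^(−5/2)
r/z = 4.9/5 = 0.98; [1+(r/z)²]^(−5/2) = 0.18584.
Δσ_z = 3×1080/(2π×5²) × 0.18584 = 20.626 × 0.18584 = 3.833 kPa

Δσ_z ≈ 3.83 kPa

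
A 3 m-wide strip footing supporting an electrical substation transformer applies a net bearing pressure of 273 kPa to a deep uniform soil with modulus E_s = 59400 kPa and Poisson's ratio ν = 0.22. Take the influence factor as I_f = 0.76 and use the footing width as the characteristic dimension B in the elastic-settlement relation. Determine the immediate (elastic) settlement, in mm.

S_e ≈ 9.97 mm

Immediate (elastic) settlement: S_e = q·B·(1−ν²)/E_s · I_f.
S_e = 273 × 3 × (1 − 0.22²) / 59400 × 0.76
    = 273 × 3 × 0.9516 / 59400 × 0.76
    = 0.009972 m = 9.972 mm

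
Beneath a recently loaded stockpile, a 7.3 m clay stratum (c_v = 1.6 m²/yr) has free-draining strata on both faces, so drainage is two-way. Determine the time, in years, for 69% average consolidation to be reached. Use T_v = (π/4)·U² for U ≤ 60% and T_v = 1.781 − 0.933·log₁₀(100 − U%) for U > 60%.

t ≈ 3.24 years

Drainage path length: H_d = H/2 = 3.65 m (double drainage).
U > 60%: T_v = 1.781 − 0.933·log₁₀(100 − 69) = 0.38956.
t = T_v·H_d²/c_v = 0.38956×3.65²/1.6 = 3.244 years.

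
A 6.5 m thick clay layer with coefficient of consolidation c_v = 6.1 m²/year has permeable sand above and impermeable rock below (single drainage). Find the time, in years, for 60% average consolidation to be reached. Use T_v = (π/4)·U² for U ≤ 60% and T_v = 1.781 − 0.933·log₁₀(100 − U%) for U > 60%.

t ≈ 1.96 years

Drainage path length: H_d = H = 6.5 m (single drainage).
U ≤ 60%: T_v = (π/4)·U² = (π/4)×0.6² = 0.28274.
t = T_v·H_d²/c_v = 0.28274×6.5²/6.1 = 1.958 years.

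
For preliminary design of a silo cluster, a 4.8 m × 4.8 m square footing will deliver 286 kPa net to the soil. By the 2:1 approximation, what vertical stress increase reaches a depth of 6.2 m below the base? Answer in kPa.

Δσ_z ≈ 54.5 kPa

By the 2:1 method the load spreads at 1 horizontal : 2 vertical, so at depth z the loaded area has grown by z in each plan dimension:
Δσ = qBL/((B+z)(L+z)) = 286×4.8×4.8/((4.8+6.2)(4.8+6.2)) = 54.458 kPa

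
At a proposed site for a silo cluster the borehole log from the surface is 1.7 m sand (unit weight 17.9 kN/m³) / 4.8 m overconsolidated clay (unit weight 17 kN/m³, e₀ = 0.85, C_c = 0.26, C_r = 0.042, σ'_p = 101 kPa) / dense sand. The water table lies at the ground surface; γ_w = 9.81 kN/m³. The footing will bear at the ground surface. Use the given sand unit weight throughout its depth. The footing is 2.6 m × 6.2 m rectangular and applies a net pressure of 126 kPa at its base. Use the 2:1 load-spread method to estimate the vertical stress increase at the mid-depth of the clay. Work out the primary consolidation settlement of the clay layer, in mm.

S_c ≈ 31.6 mm

Mid-depth of clay below the ground surface: z = 1.7 + 4.8/2 = 4.1 m.
Total vertical stress at mid-clay: σ_v = 17.9×1.7 + 17×2.4 = 71.23 kPa.
Pore pressure: u = 9.81×(4.1 − 0) = 40.221 kPa.
Initial effective stress: σ'_0 = σ_v − u = 71.23 − 40.221 = 31.009 kPa.
Stress increase at mid-clay by the 2:1 spreading method:
Δσ = qBL/((B+z)(L+z)) = 126×2.6×6.2/((2.6+4.1)(6.2+4.1)) = 29.432 kPa
Final effective stress: σ'_f = 31.009 + 29.432 = 60.441 kPa.
σ'_f = 60.441 ≤ σ'_p = 101 kPa, so the clay remains overconsolidated and only the recompression index applies:
S_c = C_r·H/(1+e₀)·log₁₀(σ'_f/σ'_0) = 0.042×4.8/1.85×log₁₀(60.441/31.009)
    = 0.10897 × 0.28984 = 0.03158 m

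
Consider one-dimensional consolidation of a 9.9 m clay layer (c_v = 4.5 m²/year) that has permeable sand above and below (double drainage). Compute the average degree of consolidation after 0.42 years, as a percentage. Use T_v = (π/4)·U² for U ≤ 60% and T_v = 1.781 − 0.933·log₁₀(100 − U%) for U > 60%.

U ≈ 31.3 %

Drainage path length: H_d = H/2 = 4.95 m (double drainage).
T_v = c_v·t/H_d² = 4.5×0.42/4.95² = 0.077135.
T_v = 0.077135 corresponds to the U ≤ 60% branch:
U = √(4T_v/π) = 0.3134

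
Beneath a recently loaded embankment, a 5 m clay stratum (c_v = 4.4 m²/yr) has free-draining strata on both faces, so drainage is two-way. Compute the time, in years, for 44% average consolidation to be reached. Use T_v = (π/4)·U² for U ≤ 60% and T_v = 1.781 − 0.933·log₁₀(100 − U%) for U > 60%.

Drainage path length: H_d = H/2 = 2.5 m (double drainage).
U ≤ 60%: T_v = (π/4)·U² = (π/4)×0.44² = 0.15205.
t = T_v·H_d²/c_v = 0.15205×2.5²/4.4 = 0.216 years.

t ≈ 0.216 years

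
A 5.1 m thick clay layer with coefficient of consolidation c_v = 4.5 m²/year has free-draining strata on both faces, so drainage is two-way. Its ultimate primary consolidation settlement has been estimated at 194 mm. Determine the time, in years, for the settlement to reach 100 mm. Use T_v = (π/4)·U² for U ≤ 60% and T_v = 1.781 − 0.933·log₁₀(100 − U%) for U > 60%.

Drainage path length: H_d = H/2 = 2.55 m (double drainage).
U = S(t)/S_ult = 100/194 = 0.5155.
U ≤ 60%: T_v = (π/4)·U² = (π/4)×0.51546² = 0.20868.
t = T_v·H_d²/c_v = 0.20868×2.55²/4.5 = 0.3015 years.

t ≈ 0.302 years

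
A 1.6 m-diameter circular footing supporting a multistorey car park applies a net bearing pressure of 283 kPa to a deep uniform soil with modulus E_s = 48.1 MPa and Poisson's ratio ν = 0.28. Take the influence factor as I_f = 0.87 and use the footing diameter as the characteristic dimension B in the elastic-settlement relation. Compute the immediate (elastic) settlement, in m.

S_e ≈ 0.00755 m

Immediate (elastic) settlement: S_e = q·B·(1−ν²)/E_s · I_f.
E_s = 48.1 MPa = 48100 kPa.
S_e = 283 × 1.6 × (1 − 0.28²) / 48100 × 0.87
    = 283 × 1.6 × 0.9216 / 48100 × 0.87
    = 0.007548 m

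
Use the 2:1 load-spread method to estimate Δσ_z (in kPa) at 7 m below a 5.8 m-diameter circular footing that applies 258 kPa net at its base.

Δσ_z ≈ 53 kPa

By the 2:1 method the load spreads at 1 horizontal : 2 vertical, so at depth z the loaded area has grown by z in each plan dimension:
Δσ ≈ qD²/(D+z)² = 258×5.8²/(5.8+7)² = 52.973 kPa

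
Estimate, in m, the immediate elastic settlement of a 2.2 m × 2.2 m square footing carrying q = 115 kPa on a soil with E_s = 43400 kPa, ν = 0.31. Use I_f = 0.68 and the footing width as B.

Immediate (elastic) settlement: S_e = q·B·(1−ν²)/E_s · I_f.
S_e = 115 × 2.2 × (1 − 0.31²) / 43400 × 0.68
    = 115 × 2.2 × 0.9039 / 43400 × 0.68
    = 0.003583 m

S_e ≈ 0.00358 m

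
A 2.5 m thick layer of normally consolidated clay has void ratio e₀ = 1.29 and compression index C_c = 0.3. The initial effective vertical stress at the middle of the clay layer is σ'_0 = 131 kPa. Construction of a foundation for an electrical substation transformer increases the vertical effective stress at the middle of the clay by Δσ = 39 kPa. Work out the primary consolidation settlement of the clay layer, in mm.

S_c ≈ 37.1 mm

Final effective stress: σ'_f = σ'_0 + Δσ = 131 + 39 = 170 kPa.
Normally consolidated clay, so the full stress increment lies on the virgin compression line:
S_c = C_c·H/(1+e₀)·log₁₀(σ'_f/σ'_0) = 0.3×2.5/(1+1.29)×log₁₀(170/131)
    = 0.32751 × 0.11318 = 0.03707 m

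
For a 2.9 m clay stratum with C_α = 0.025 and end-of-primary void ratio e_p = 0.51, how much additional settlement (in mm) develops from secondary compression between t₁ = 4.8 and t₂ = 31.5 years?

Secondary compression: S_s = C_α·H/(1+e_p)·log₁₀(t₂/t₁)
S_s = 0.025×2.9/(1+0.51)×log₁₀(31.5/4.8)
    = 0.04801 × 0.8171 = 0.03923 m

S_s ≈ 39.2 mm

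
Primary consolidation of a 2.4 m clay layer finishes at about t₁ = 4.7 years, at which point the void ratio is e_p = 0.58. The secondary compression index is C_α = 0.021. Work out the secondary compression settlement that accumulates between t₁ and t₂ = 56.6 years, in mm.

Secondary compression: S_s = C_α·H/(1+e_p)·log₁₀(t₂/t₁)
S_s = 0.021×2.4/(1+0.58)×log₁₀(56.6/4.7)
    = 0.0319 × 1.081 = 0.03447 m

S_s ≈ 34.5 mm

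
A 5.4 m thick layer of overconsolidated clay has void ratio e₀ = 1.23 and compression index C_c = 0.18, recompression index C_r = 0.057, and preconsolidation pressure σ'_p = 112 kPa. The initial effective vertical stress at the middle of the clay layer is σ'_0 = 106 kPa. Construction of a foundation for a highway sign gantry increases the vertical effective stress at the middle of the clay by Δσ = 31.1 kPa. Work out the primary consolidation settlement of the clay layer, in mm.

Final effective stress: σ'_f = 106 + 31.1 = 137.1 kPa.
σ'_f = 137.1 > σ'_p = 112 kPa, so the stress path crosses the preconsolidation pressure — recompression up to σ'_p, then virgin compression beyond:
S_c = H/(1+e₀)·[C_r·log₁₀(σ'_p/σ'_0) + C_c·log₁₀(σ'_f/σ'_p)]
    = 5.4/2.23 × [0.057×log₁₀(112/106) + 0.18×log₁₀(137.1/112)]
    = 2.4215 × [0.001363 + 0.015807] = 0.04158 m

S_c ≈ 41.6 mm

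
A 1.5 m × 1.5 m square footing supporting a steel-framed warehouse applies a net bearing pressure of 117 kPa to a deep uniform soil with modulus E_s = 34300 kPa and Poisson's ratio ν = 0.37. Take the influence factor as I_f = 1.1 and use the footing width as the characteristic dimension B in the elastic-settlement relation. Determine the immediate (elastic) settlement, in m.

Immediate (elastic) settlement: S_e = q·B·(1−ν²)/E_s · I_f.
S_e = 117 × 1.5 × (1 − 0.37²) / 34300 × 1.1
    = 117 × 1.5 × 0.8631 / 34300 × 1.1
    = 0.004858 m

S_e ≈ 0.00486 m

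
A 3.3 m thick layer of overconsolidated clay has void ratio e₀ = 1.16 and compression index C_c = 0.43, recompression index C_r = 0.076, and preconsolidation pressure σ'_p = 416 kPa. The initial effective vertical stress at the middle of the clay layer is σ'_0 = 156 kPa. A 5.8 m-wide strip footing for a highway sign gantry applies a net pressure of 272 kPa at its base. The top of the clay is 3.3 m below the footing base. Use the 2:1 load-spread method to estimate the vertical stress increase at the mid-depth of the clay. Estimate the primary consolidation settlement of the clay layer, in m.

Mid-depth of clay below the footing base: z = 3.3 + 3.3/2 = 4.95 m.
Stress increase at mid-clay by the 2:1 spreading method:
Δσ = qB/(B+z) = 272×5.8/(5.8+4.95) = 146.75 kPa
Final effective stress: σ'_f = 156 + 146.75 = 302.75 kPa.
σ'_f = 302.75 ≤ σ'_p = 416 kPa, so the clay remains overconsolidated and only the recompression index applies:
S_c = C_r·H/(1+e₀)·log₁₀(σ'_f/σ'_0) = 0.076×3.3/2.16×log₁₀(302.75/156)
    = 0.11611 × 0.28796 = 0.03344 m

S_c ≈ 0.0334 m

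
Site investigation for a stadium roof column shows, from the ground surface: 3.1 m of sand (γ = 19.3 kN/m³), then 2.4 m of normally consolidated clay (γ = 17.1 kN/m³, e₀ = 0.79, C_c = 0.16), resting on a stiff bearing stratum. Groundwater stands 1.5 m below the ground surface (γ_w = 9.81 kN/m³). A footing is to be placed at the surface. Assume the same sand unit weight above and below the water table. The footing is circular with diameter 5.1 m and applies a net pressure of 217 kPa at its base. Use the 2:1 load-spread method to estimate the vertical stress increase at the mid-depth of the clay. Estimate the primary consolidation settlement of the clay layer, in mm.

S_c ≈ 73.8 mm

Mid-depth of clay below the ground surface: z = 3.1 + 2.4/2 = 4.3 m.
Total vertical stress at mid-clay: σ_v = 19.3×3.1 + 17.1×1.2 = 80.35 kPa.
Pore pressure: u = 9.81×(4.3 − 1.5) = 27.468 kPa.
Initial effective stress: σ'_0 = σ_v − u = 80.35 − 27.468 = 52.882 kPa.
Stress increase at mid-clay by the 2:1 spreading method:
Δσ ≈ qD²/(D+z)² = 217×5.1²/(5.1+4.3)² = 63.877 kPa
Final effective stress: σ'_f = σ'_0 + Δσ = 52.882 + 63.877 = 116.76 kPa.
Normally consolidated clay, so the full stress increment lies on the virgin compression line:
S_c = C_c·H/(1+e₀)·log₁₀(σ'_f/σ'_0) = 0.16×2.4/(1+0.79)×log₁₀(116.76/52.882)
    = 0.21453 × 0.34399 = 0.0738 m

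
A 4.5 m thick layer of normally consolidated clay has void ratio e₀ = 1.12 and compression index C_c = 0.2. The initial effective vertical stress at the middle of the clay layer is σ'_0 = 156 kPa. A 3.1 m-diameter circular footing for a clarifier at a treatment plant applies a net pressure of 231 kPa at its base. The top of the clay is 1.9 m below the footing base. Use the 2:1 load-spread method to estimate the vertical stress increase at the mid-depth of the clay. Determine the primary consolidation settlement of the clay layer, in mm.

S_c ≈ 44.2 mm

Mid-depth of clay below the footing base: z = 1.9 + 4.5/2 = 4.15 m.
Stress increase at mid-clay by the 2:1 spreading method:
Δσ ≈ qD²/(D+z)² = 231×3.1²/(3.1+4.15)² = 42.234 kPa
Final effective stress: σ'_f = σ'_0 + Δσ = 156 + 42.234 = 198.23 kPa.
Normally consolidated clay, so the full stress increment lies on the virgin compression line:
S_c = C_c·H/(1+e₀)·log₁₀(σ'_f/σ'_0) = 0.2×4.5/(1+1.12)×log₁₀(198.23/156)
    = 0.42453 × 0.10404 = 0.04417 m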